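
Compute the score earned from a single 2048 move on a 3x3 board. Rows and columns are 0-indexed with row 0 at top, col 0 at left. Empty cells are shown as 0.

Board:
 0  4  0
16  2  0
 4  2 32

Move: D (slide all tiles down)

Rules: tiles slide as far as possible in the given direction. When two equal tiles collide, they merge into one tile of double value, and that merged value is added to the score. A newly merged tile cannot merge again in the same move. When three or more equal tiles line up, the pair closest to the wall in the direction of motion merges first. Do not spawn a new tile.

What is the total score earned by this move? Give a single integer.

Answer: 4

Derivation:
Slide down:
col 0: [0, 16, 4] -> [0, 16, 4]  score +0 (running 0)
col 1: [4, 2, 2] -> [0, 4, 4]  score +4 (running 4)
col 2: [0, 0, 32] -> [0, 0, 32]  score +0 (running 4)
Board after move:
 0  0  0
16  4  0
 4  4 32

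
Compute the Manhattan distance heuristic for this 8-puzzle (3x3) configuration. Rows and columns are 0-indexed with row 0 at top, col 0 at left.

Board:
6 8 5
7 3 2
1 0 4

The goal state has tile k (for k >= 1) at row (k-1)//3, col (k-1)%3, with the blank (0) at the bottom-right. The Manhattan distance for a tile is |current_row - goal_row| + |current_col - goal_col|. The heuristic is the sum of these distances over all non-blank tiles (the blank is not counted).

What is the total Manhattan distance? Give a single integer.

Answer: 17

Derivation:
Tile 6: (0,0)->(1,2) = 3
Tile 8: (0,1)->(2,1) = 2
Tile 5: (0,2)->(1,1) = 2
Tile 7: (1,0)->(2,0) = 1
Tile 3: (1,1)->(0,2) = 2
Tile 2: (1,2)->(0,1) = 2
Tile 1: (2,0)->(0,0) = 2
Tile 4: (2,2)->(1,0) = 3
Sum: 3 + 2 + 2 + 1 + 2 + 2 + 2 + 3 = 17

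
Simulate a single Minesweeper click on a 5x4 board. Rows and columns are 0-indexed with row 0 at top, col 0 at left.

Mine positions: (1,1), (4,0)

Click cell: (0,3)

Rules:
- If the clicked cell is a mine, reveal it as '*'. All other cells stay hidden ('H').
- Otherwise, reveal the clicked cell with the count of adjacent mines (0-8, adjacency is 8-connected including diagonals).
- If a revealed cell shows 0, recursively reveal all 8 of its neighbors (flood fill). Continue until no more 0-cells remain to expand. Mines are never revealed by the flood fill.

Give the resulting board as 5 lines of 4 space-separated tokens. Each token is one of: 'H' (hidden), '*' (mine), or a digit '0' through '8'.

H H 1 0
H H 1 0
H 1 1 0
H 1 0 0
H 1 0 0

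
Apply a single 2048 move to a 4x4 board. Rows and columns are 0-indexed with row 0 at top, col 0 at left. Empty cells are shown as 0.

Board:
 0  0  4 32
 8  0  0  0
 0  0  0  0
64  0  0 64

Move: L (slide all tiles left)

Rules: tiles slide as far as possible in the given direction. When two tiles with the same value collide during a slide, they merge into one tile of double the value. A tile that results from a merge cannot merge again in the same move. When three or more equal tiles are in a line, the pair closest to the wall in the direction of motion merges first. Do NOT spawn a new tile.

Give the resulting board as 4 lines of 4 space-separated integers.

Slide left:
row 0: [0, 0, 4, 32] -> [4, 32, 0, 0]
row 1: [8, 0, 0, 0] -> [8, 0, 0, 0]
row 2: [0, 0, 0, 0] -> [0, 0, 0, 0]
row 3: [64, 0, 0, 64] -> [128, 0, 0, 0]

Answer:   4  32   0   0
  8   0   0   0
  0   0   0   0
128   0   0   0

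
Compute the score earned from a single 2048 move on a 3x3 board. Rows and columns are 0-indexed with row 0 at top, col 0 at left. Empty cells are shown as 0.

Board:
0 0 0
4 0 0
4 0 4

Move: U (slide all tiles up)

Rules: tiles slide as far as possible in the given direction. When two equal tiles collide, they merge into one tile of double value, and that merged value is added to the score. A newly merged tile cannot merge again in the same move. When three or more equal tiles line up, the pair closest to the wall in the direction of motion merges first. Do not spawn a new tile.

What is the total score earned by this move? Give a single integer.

Slide up:
col 0: [0, 4, 4] -> [8, 0, 0]  score +8 (running 8)
col 1: [0, 0, 0] -> [0, 0, 0]  score +0 (running 8)
col 2: [0, 0, 4] -> [4, 0, 0]  score +0 (running 8)
Board after move:
8 0 4
0 0 0
0 0 0

Answer: 8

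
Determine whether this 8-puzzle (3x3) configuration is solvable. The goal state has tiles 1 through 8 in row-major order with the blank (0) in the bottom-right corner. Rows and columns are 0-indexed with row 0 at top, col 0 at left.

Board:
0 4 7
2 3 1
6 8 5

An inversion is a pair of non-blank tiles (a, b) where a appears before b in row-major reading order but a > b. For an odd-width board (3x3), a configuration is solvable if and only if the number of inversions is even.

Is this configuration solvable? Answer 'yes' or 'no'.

Inversions (pairs i<j in row-major order where tile[i] > tile[j] > 0): 12
12 is even, so the puzzle is solvable.

Answer: yes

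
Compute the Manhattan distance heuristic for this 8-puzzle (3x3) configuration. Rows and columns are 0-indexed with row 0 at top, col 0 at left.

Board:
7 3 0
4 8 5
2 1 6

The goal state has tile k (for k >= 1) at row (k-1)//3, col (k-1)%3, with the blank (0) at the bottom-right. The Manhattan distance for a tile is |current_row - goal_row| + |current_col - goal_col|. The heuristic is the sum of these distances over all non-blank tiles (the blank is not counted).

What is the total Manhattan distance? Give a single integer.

Tile 7: at (0,0), goal (2,0), distance |0-2|+|0-0| = 2
Tile 3: at (0,1), goal (0,2), distance |0-0|+|1-2| = 1
Tile 4: at (1,0), goal (1,0), distance |1-1|+|0-0| = 0
Tile 8: at (1,1), goal (2,1), distance |1-2|+|1-1| = 1
Tile 5: at (1,2), goal (1,1), distance |1-1|+|2-1| = 1
Tile 2: at (2,0), goal (0,1), distance |2-0|+|0-1| = 3
Tile 1: at (2,1), goal (0,0), distance |2-0|+|1-0| = 3
Tile 6: at (2,2), goal (1,2), distance |2-1|+|2-2| = 1
Sum: 2 + 1 + 0 + 1 + 1 + 3 + 3 + 1 = 12

Answer: 12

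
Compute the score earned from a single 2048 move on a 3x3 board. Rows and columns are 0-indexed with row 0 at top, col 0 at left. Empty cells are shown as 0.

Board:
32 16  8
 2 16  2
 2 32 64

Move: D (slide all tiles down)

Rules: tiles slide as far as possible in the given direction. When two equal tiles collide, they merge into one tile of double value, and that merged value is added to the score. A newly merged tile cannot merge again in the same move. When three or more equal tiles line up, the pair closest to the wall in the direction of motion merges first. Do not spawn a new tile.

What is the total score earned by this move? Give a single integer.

Slide down:
col 0: [32, 2, 2] -> [0, 32, 4]  score +4 (running 4)
col 1: [16, 16, 32] -> [0, 32, 32]  score +32 (running 36)
col 2: [8, 2, 64] -> [8, 2, 64]  score +0 (running 36)
Board after move:
 0  0  8
32 32  2
 4 32 64

Answer: 36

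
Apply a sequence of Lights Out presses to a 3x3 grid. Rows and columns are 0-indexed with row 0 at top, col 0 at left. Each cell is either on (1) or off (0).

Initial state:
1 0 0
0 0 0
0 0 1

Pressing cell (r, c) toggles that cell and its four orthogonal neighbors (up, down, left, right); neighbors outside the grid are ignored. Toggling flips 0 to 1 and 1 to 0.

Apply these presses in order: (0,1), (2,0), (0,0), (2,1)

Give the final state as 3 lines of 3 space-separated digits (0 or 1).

After press 1 at (0,1):
0 1 1
0 1 0
0 0 1

After press 2 at (2,0):
0 1 1
1 1 0
1 1 1

After press 3 at (0,0):
1 0 1
0 1 0
1 1 1

After press 4 at (2,1):
1 0 1
0 0 0
0 0 0

Answer: 1 0 1
0 0 0
0 0 0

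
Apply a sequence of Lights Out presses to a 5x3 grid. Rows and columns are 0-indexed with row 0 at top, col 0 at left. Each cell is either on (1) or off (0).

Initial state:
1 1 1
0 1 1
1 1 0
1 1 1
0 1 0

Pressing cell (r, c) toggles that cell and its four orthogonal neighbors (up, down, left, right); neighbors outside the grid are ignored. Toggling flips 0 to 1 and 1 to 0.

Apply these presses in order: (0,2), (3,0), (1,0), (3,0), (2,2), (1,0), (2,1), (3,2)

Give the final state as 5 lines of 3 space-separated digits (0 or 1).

After press 1 at (0,2):
1 0 0
0 1 0
1 1 0
1 1 1
0 1 0

After press 2 at (3,0):
1 0 0
0 1 0
0 1 0
0 0 1
1 1 0

After press 3 at (1,0):
0 0 0
1 0 0
1 1 0
0 0 1
1 1 0

After press 4 at (3,0):
0 0 0
1 0 0
0 1 0
1 1 1
0 1 0

After press 5 at (2,2):
0 0 0
1 0 1
0 0 1
1 1 0
0 1 0

After press 6 at (1,0):
1 0 0
0 1 1
1 0 1
1 1 0
0 1 0

After press 7 at (2,1):
1 0 0
0 0 1
0 1 0
1 0 0
0 1 0

After press 8 at (3,2):
1 0 0
0 0 1
0 1 1
1 1 1
0 1 1

Answer: 1 0 0
0 0 1
0 1 1
1 1 1
0 1 1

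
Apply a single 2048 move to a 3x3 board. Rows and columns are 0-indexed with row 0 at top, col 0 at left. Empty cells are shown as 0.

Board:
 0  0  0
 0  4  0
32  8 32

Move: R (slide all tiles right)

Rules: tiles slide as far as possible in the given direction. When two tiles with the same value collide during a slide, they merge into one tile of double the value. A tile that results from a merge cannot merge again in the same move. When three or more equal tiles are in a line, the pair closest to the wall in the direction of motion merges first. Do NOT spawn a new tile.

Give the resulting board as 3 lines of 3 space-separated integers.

Answer:  0  0  0
 0  0  4
32  8 32

Derivation:
Slide right:
row 0: [0, 0, 0] -> [0, 0, 0]
row 1: [0, 4, 0] -> [0, 0, 4]
row 2: [32, 8, 32] -> [32, 8, 32]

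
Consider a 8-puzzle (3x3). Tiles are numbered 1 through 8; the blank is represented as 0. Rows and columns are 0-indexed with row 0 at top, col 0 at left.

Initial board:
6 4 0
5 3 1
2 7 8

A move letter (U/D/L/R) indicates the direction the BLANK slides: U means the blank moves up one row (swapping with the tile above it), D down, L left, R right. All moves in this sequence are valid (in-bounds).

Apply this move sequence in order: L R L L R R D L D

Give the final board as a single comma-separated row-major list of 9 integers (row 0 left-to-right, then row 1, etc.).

After move 1 (L):
6 0 4
5 3 1
2 7 8

After move 2 (R):
6 4 0
5 3 1
2 7 8

After move 3 (L):
6 0 4
5 3 1
2 7 8

After move 4 (L):
0 6 4
5 3 1
2 7 8

After move 5 (R):
6 0 4
5 3 1
2 7 8

After move 6 (R):
6 4 0
5 3 1
2 7 8

After move 7 (D):
6 4 1
5 3 0
2 7 8

After move 8 (L):
6 4 1
5 0 3
2 7 8

After move 9 (D):
6 4 1
5 7 3
2 0 8

Answer: 6, 4, 1, 5, 7, 3, 2, 0, 8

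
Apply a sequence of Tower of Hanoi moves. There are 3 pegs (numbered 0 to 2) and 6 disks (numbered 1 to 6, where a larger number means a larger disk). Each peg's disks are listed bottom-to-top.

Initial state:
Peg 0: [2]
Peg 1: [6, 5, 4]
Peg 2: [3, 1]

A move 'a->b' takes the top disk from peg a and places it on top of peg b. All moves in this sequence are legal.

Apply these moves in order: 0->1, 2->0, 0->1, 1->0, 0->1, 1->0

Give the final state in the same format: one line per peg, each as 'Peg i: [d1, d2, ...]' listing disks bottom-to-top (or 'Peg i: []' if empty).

Answer: Peg 0: [1]
Peg 1: [6, 5, 4, 2]
Peg 2: [3]

Derivation:
After move 1 (0->1):
Peg 0: []
Peg 1: [6, 5, 4, 2]
Peg 2: [3, 1]

After move 2 (2->0):
Peg 0: [1]
Peg 1: [6, 5, 4, 2]
Peg 2: [3]

After move 3 (0->1):
Peg 0: []
Peg 1: [6, 5, 4, 2, 1]
Peg 2: [3]

After move 4 (1->0):
Peg 0: [1]
Peg 1: [6, 5, 4, 2]
Peg 2: [3]

After move 5 (0->1):
Peg 0: []
Peg 1: [6, 5, 4, 2, 1]
Peg 2: [3]

After move 6 (1->0):
Peg 0: [1]
Peg 1: [6, 5, 4, 2]
Peg 2: [3]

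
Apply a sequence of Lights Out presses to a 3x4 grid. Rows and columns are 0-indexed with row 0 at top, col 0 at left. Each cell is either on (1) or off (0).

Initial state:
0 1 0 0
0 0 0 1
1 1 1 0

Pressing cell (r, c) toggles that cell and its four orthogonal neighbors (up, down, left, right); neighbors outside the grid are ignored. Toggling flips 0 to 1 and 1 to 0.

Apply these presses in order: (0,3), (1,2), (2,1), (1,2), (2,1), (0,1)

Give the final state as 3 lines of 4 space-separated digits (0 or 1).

After press 1 at (0,3):
0 1 1 1
0 0 0 0
1 1 1 0

After press 2 at (1,2):
0 1 0 1
0 1 1 1
1 1 0 0

After press 3 at (2,1):
0 1 0 1
0 0 1 1
0 0 1 0

After press 4 at (1,2):
0 1 1 1
0 1 0 0
0 0 0 0

After press 5 at (2,1):
0 1 1 1
0 0 0 0
1 1 1 0

After press 6 at (0,1):
1 0 0 1
0 1 0 0
1 1 1 0

Answer: 1 0 0 1
0 1 0 0
1 1 1 0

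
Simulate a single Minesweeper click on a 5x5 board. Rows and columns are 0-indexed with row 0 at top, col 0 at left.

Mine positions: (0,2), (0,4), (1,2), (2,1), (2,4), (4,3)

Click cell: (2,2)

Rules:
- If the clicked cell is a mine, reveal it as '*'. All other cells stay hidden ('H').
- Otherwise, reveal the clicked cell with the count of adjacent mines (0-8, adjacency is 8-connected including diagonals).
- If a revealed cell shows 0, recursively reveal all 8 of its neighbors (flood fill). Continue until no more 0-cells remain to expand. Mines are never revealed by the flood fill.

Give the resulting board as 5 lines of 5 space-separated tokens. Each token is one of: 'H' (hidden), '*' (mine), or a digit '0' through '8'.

H H H H H
H H H H H
H H 2 H H
H H H H H
H H H H H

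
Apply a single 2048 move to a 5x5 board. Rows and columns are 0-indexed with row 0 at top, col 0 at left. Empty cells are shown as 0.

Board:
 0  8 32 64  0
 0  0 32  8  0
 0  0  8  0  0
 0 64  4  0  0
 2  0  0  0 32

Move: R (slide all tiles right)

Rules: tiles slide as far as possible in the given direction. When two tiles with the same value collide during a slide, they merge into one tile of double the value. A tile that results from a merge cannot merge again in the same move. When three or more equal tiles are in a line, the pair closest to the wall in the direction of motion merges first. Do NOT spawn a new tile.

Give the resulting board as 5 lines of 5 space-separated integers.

Answer:  0  0  8 32 64
 0  0  0 32  8
 0  0  0  0  8
 0  0  0 64  4
 0  0  0  2 32

Derivation:
Slide right:
row 0: [0, 8, 32, 64, 0] -> [0, 0, 8, 32, 64]
row 1: [0, 0, 32, 8, 0] -> [0, 0, 0, 32, 8]
row 2: [0, 0, 8, 0, 0] -> [0, 0, 0, 0, 8]
row 3: [0, 64, 4, 0, 0] -> [0, 0, 0, 64, 4]
row 4: [2, 0, 0, 0, 32] -> [0, 0, 0, 2, 32]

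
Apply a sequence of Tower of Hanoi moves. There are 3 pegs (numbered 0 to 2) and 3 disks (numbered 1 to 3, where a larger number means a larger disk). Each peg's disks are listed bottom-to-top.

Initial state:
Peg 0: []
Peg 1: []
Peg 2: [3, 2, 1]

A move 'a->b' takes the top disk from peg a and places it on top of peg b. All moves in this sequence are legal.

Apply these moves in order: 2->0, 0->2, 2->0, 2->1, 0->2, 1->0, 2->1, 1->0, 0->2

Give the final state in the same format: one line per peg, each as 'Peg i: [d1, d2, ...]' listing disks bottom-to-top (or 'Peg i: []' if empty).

After move 1 (2->0):
Peg 0: [1]
Peg 1: []
Peg 2: [3, 2]

After move 2 (0->2):
Peg 0: []
Peg 1: []
Peg 2: [3, 2, 1]

After move 3 (2->0):
Peg 0: [1]
Peg 1: []
Peg 2: [3, 2]

After move 4 (2->1):
Peg 0: [1]
Peg 1: [2]
Peg 2: [3]

After move 5 (0->2):
Peg 0: []
Peg 1: [2]
Peg 2: [3, 1]

After move 6 (1->0):
Peg 0: [2]
Peg 1: []
Peg 2: [3, 1]

After move 7 (2->1):
Peg 0: [2]
Peg 1: [1]
Peg 2: [3]

After move 8 (1->0):
Peg 0: [2, 1]
Peg 1: []
Peg 2: [3]

After move 9 (0->2):
Peg 0: [2]
Peg 1: []
Peg 2: [3, 1]

Answer: Peg 0: [2]
Peg 1: []
Peg 2: [3, 1]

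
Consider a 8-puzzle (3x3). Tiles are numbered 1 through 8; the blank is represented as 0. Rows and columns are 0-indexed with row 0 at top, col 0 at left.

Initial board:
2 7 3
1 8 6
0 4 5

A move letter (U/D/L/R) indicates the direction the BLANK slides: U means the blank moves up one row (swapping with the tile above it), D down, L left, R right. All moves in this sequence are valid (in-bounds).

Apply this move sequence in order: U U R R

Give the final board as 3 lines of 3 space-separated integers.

Answer: 7 3 0
2 8 6
1 4 5

Derivation:
After move 1 (U):
2 7 3
0 8 6
1 4 5

After move 2 (U):
0 7 3
2 8 6
1 4 5

After move 3 (R):
7 0 3
2 8 6
1 4 5

After move 4 (R):
7 3 0
2 8 6
1 4 5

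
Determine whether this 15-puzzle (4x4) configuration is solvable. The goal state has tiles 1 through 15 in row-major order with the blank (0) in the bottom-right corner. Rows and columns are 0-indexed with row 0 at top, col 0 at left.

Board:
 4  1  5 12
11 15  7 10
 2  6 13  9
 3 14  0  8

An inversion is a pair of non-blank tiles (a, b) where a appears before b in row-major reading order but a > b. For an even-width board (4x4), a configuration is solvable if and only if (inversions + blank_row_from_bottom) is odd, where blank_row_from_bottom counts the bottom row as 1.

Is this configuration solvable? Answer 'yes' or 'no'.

Inversions: 44
Blank is in row 3 (0-indexed from top), which is row 1 counting from the bottom (bottom = 1).
44 + 1 = 45, which is odd, so the puzzle is solvable.

Answer: yes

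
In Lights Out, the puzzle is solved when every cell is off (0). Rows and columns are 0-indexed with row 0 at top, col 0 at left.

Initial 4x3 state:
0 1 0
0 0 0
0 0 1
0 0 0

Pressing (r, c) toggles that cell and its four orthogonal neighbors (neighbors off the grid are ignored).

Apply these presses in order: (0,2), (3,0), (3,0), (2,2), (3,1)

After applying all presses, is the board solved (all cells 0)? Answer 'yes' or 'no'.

After press 1 at (0,2):
0 0 1
0 0 1
0 0 1
0 0 0

After press 2 at (3,0):
0 0 1
0 0 1
1 0 1
1 1 0

After press 3 at (3,0):
0 0 1
0 0 1
0 0 1
0 0 0

After press 4 at (2,2):
0 0 1
0 0 0
0 1 0
0 0 1

After press 5 at (3,1):
0 0 1
0 0 0
0 0 0
1 1 0

Lights still on: 3

Answer: no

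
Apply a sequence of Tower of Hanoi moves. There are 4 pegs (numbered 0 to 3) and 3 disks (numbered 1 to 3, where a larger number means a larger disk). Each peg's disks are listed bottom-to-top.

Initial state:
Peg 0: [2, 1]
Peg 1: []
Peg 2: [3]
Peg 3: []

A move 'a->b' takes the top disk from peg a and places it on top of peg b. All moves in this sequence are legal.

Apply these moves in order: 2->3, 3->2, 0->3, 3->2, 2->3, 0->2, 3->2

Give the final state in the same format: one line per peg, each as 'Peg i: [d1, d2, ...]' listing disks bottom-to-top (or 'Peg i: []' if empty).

Answer: Peg 0: []
Peg 1: []
Peg 2: [3, 2, 1]
Peg 3: []

Derivation:
After move 1 (2->3):
Peg 0: [2, 1]
Peg 1: []
Peg 2: []
Peg 3: [3]

After move 2 (3->2):
Peg 0: [2, 1]
Peg 1: []
Peg 2: [3]
Peg 3: []

After move 3 (0->3):
Peg 0: [2]
Peg 1: []
Peg 2: [3]
Peg 3: [1]

After move 4 (3->2):
Peg 0: [2]
Peg 1: []
Peg 2: [3, 1]
Peg 3: []

After move 5 (2->3):
Peg 0: [2]
Peg 1: []
Peg 2: [3]
Peg 3: [1]

After move 6 (0->2):
Peg 0: []
Peg 1: []
Peg 2: [3, 2]
Peg 3: [1]

After move 7 (3->2):
Peg 0: []
Peg 1: []
Peg 2: [3, 2, 1]
Peg 3: []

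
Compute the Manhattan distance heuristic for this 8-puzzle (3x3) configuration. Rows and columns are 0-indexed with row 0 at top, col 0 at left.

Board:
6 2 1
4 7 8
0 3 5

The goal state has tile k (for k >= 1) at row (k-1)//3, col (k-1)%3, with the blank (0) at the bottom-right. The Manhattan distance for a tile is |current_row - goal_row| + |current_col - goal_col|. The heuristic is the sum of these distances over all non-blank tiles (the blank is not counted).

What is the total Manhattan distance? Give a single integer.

Answer: 14

Derivation:
Tile 6: at (0,0), goal (1,2), distance |0-1|+|0-2| = 3
Tile 2: at (0,1), goal (0,1), distance |0-0|+|1-1| = 0
Tile 1: at (0,2), goal (0,0), distance |0-0|+|2-0| = 2
Tile 4: at (1,0), goal (1,0), distance |1-1|+|0-0| = 0
Tile 7: at (1,1), goal (2,0), distance |1-2|+|1-0| = 2
Tile 8: at (1,2), goal (2,1), distance |1-2|+|2-1| = 2
Tile 3: at (2,1), goal (0,2), distance |2-0|+|1-2| = 3
Tile 5: at (2,2), goal (1,1), distance |2-1|+|2-1| = 2
Sum: 3 + 0 + 2 + 0 + 2 + 2 + 3 + 2 = 14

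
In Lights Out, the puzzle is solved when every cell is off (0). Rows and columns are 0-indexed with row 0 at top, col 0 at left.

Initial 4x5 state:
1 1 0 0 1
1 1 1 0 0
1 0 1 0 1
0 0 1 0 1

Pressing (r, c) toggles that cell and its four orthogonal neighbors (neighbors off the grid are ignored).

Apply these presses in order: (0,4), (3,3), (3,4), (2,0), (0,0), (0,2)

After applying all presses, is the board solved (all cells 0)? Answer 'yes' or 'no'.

Answer: no

Derivation:
After press 1 at (0,4):
1 1 0 1 0
1 1 1 0 1
1 0 1 0 1
0 0 1 0 1

After press 2 at (3,3):
1 1 0 1 0
1 1 1 0 1
1 0 1 1 1
0 0 0 1 0

After press 3 at (3,4):
1 1 0 1 0
1 1 1 0 1
1 0 1 1 0
0 0 0 0 1

After press 4 at (2,0):
1 1 0 1 0
0 1 1 0 1
0 1 1 1 0
1 0 0 0 1

After press 5 at (0,0):
0 0 0 1 0
1 1 1 0 1
0 1 1 1 0
1 0 0 0 1

After press 6 at (0,2):
0 1 1 0 0
1 1 0 0 1
0 1 1 1 0
1 0 0 0 1

Lights still on: 10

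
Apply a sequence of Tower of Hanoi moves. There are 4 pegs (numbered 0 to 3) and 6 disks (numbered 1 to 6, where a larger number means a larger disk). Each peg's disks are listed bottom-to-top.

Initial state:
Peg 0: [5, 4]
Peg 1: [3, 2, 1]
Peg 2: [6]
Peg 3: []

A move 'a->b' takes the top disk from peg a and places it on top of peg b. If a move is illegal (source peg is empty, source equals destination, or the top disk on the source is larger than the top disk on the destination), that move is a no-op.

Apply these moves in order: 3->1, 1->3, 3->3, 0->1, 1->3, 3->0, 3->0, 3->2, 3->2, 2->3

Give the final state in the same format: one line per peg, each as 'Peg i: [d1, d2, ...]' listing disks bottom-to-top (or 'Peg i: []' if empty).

Answer: Peg 0: [5, 4, 1]
Peg 1: [3, 2]
Peg 2: []
Peg 3: [6]

Derivation:
After move 1 (3->1):
Peg 0: [5, 4]
Peg 1: [3, 2, 1]
Peg 2: [6]
Peg 3: []

After move 2 (1->3):
Peg 0: [5, 4]
Peg 1: [3, 2]
Peg 2: [6]
Peg 3: [1]

After move 3 (3->3):
Peg 0: [5, 4]
Peg 1: [3, 2]
Peg 2: [6]
Peg 3: [1]

After move 4 (0->1):
Peg 0: [5, 4]
Peg 1: [3, 2]
Peg 2: [6]
Peg 3: [1]

After move 5 (1->3):
Peg 0: [5, 4]
Peg 1: [3, 2]
Peg 2: [6]
Peg 3: [1]

After move 6 (3->0):
Peg 0: [5, 4, 1]
Peg 1: [3, 2]
Peg 2: [6]
Peg 3: []

After move 7 (3->0):
Peg 0: [5, 4, 1]
Peg 1: [3, 2]
Peg 2: [6]
Peg 3: []

After move 8 (3->2):
Peg 0: [5, 4, 1]
Peg 1: [3, 2]
Peg 2: [6]
Peg 3: []

After move 9 (3->2):
Peg 0: [5, 4, 1]
Peg 1: [3, 2]
Peg 2: [6]
Peg 3: []

After move 10 (2->3):
Peg 0: [5, 4, 1]
Peg 1: [3, 2]
Peg 2: []
Peg 3: [6]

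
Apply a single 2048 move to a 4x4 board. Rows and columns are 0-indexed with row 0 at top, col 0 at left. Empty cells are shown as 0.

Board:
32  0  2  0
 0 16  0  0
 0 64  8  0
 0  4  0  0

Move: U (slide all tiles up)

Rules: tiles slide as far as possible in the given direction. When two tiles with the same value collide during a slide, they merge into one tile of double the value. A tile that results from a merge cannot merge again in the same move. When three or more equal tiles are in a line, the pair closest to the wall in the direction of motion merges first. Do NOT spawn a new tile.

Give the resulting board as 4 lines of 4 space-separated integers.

Answer: 32 16  2  0
 0 64  8  0
 0  4  0  0
 0  0  0  0

Derivation:
Slide up:
col 0: [32, 0, 0, 0] -> [32, 0, 0, 0]
col 1: [0, 16, 64, 4] -> [16, 64, 4, 0]
col 2: [2, 0, 8, 0] -> [2, 8, 0, 0]
col 3: [0, 0, 0, 0] -> [0, 0, 0, 0]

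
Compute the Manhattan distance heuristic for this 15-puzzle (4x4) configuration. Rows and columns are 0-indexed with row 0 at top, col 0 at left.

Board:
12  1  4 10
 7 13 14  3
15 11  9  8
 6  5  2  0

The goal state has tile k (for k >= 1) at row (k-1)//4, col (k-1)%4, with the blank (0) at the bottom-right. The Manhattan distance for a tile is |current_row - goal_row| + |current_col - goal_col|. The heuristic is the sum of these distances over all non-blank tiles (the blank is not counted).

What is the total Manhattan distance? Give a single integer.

Tile 12: (0,0)->(2,3) = 5
Tile 1: (0,1)->(0,0) = 1
Tile 4: (0,2)->(0,3) = 1
Tile 10: (0,3)->(2,1) = 4
Tile 7: (1,0)->(1,2) = 2
Tile 13: (1,1)->(3,0) = 3
Tile 14: (1,2)->(3,1) = 3
Tile 3: (1,3)->(0,2) = 2
Tile 15: (2,0)->(3,2) = 3
Tile 11: (2,1)->(2,2) = 1
Tile 9: (2,2)->(2,0) = 2
Tile 8: (2,3)->(1,3) = 1
Tile 6: (3,0)->(1,1) = 3
Tile 5: (3,1)->(1,0) = 3
Tile 2: (3,2)->(0,1) = 4
Sum: 5 + 1 + 1 + 4 + 2 + 3 + 3 + 2 + 3 + 1 + 2 + 1 + 3 + 3 + 4 = 38

Answer: 38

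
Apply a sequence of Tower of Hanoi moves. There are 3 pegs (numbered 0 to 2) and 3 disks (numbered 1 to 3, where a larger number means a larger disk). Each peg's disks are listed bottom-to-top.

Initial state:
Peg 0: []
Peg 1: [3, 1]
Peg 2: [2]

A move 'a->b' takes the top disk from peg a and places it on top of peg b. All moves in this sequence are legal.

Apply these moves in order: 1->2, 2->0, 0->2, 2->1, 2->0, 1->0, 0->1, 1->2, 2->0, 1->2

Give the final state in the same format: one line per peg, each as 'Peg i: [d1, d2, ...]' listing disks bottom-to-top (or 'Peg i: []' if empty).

After move 1 (1->2):
Peg 0: []
Peg 1: [3]
Peg 2: [2, 1]

After move 2 (2->0):
Peg 0: [1]
Peg 1: [3]
Peg 2: [2]

After move 3 (0->2):
Peg 0: []
Peg 1: [3]
Peg 2: [2, 1]

After move 4 (2->1):
Peg 0: []
Peg 1: [3, 1]
Peg 2: [2]

After move 5 (2->0):
Peg 0: [2]
Peg 1: [3, 1]
Peg 2: []

After move 6 (1->0):
Peg 0: [2, 1]
Peg 1: [3]
Peg 2: []

After move 7 (0->1):
Peg 0: [2]
Peg 1: [3, 1]
Peg 2: []

After move 8 (1->2):
Peg 0: [2]
Peg 1: [3]
Peg 2: [1]

After move 9 (2->0):
Peg 0: [2, 1]
Peg 1: [3]
Peg 2: []

After move 10 (1->2):
Peg 0: [2, 1]
Peg 1: []
Peg 2: [3]

Answer: Peg 0: [2, 1]
Peg 1: []
Peg 2: [3]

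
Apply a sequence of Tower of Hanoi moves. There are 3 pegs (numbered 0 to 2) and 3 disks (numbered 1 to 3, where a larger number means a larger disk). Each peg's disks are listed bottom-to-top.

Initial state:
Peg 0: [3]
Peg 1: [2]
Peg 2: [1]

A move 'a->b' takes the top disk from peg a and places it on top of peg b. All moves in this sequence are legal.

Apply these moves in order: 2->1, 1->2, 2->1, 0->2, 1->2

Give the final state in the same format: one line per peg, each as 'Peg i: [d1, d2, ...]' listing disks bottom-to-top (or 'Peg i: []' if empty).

Answer: Peg 0: []
Peg 1: [2]
Peg 2: [3, 1]

Derivation:
After move 1 (2->1):
Peg 0: [3]
Peg 1: [2, 1]
Peg 2: []

After move 2 (1->2):
Peg 0: [3]
Peg 1: [2]
Peg 2: [1]

After move 3 (2->1):
Peg 0: [3]
Peg 1: [2, 1]
Peg 2: []

After move 4 (0->2):
Peg 0: []
Peg 1: [2, 1]
Peg 2: [3]

After move 5 (1->2):
Peg 0: []
Peg 1: [2]
Peg 2: [3, 1]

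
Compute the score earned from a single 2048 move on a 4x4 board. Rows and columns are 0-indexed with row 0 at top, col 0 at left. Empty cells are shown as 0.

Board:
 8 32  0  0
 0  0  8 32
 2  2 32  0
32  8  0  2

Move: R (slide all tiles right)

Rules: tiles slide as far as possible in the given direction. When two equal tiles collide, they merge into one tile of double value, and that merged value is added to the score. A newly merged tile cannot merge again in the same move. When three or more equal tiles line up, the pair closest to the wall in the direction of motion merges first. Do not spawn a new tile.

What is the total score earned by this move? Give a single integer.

Answer: 4

Derivation:
Slide right:
row 0: [8, 32, 0, 0] -> [0, 0, 8, 32]  score +0 (running 0)
row 1: [0, 0, 8, 32] -> [0, 0, 8, 32]  score +0 (running 0)
row 2: [2, 2, 32, 0] -> [0, 0, 4, 32]  score +4 (running 4)
row 3: [32, 8, 0, 2] -> [0, 32, 8, 2]  score +0 (running 4)
Board after move:
 0  0  8 32
 0  0  8 32
 0  0  4 32
 0 32  8  2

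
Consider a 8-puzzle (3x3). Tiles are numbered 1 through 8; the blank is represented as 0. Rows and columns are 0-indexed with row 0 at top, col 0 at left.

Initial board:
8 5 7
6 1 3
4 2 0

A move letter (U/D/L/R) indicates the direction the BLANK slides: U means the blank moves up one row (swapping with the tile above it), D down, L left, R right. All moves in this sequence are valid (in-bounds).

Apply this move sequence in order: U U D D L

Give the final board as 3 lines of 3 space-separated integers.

After move 1 (U):
8 5 7
6 1 0
4 2 3

After move 2 (U):
8 5 0
6 1 7
4 2 3

After move 3 (D):
8 5 7
6 1 0
4 2 3

After move 4 (D):
8 5 7
6 1 3
4 2 0

After move 5 (L):
8 5 7
6 1 3
4 0 2

Answer: 8 5 7
6 1 3
4 0 2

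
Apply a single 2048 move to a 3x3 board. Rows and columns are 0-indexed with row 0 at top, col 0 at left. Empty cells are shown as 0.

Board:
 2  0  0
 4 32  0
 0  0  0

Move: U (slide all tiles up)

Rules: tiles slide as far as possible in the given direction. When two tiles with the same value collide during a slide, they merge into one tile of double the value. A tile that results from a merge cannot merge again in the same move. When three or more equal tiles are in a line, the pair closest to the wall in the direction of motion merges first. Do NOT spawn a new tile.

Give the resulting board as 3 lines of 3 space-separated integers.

Answer:  2 32  0
 4  0  0
 0  0  0

Derivation:
Slide up:
col 0: [2, 4, 0] -> [2, 4, 0]
col 1: [0, 32, 0] -> [32, 0, 0]
col 2: [0, 0, 0] -> [0, 0, 0]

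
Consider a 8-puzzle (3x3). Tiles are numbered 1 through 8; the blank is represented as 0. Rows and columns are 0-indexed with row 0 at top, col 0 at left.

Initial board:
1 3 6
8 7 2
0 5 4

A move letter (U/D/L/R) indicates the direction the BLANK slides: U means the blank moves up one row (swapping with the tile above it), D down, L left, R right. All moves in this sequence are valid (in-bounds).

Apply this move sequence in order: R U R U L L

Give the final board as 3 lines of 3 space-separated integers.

After move 1 (R):
1 3 6
8 7 2
5 0 4

After move 2 (U):
1 3 6
8 0 2
5 7 4

After move 3 (R):
1 3 6
8 2 0
5 7 4

After move 4 (U):
1 3 0
8 2 6
5 7 4

After move 5 (L):
1 0 3
8 2 6
5 7 4

After move 6 (L):
0 1 3
8 2 6
5 7 4

Answer: 0 1 3
8 2 6
5 7 4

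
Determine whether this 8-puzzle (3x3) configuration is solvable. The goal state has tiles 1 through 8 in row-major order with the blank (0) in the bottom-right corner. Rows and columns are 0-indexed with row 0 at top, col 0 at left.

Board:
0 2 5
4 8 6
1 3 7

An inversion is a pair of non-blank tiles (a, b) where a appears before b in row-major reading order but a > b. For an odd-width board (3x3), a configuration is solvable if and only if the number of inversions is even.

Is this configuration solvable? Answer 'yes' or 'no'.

Answer: yes

Derivation:
Inversions (pairs i<j in row-major order where tile[i] > tile[j] > 0): 12
12 is even, so the puzzle is solvable.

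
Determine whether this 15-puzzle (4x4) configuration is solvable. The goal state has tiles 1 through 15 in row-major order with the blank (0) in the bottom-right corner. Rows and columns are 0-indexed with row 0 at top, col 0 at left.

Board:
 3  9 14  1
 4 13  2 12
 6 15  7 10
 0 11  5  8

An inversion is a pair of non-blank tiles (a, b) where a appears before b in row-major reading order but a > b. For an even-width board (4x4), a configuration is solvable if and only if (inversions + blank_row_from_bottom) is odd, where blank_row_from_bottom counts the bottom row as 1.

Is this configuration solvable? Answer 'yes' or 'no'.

Answer: yes

Derivation:
Inversions: 46
Blank is in row 3 (0-indexed from top), which is row 1 counting from the bottom (bottom = 1).
46 + 1 = 47, which is odd, so the puzzle is solvable.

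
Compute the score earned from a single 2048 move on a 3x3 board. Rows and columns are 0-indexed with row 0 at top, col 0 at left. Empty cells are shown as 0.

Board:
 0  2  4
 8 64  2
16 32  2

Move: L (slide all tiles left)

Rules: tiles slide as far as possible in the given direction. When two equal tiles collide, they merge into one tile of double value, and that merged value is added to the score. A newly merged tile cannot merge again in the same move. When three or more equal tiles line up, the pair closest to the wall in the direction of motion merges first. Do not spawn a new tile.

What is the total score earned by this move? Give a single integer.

Slide left:
row 0: [0, 2, 4] -> [2, 4, 0]  score +0 (running 0)
row 1: [8, 64, 2] -> [8, 64, 2]  score +0 (running 0)
row 2: [16, 32, 2] -> [16, 32, 2]  score +0 (running 0)
Board after move:
 2  4  0
 8 64  2
16 32  2

Answer: 0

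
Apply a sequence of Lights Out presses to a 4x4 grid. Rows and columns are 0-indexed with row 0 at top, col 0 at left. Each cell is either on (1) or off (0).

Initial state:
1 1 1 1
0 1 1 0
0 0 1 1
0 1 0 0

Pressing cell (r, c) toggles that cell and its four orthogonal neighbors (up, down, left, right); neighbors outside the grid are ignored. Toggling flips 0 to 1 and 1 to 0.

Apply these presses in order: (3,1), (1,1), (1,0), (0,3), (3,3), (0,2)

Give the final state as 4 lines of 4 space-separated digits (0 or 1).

After press 1 at (3,1):
1 1 1 1
0 1 1 0
0 1 1 1
1 0 1 0

After press 2 at (1,1):
1 0 1 1
1 0 0 0
0 0 1 1
1 0 1 0

After press 3 at (1,0):
0 0 1 1
0 1 0 0
1 0 1 1
1 0 1 0

After press 4 at (0,3):
0 0 0 0
0 1 0 1
1 0 1 1
1 0 1 0

After press 5 at (3,3):
0 0 0 0
0 1 0 1
1 0 1 0
1 0 0 1

After press 6 at (0,2):
0 1 1 1
0 1 1 1
1 0 1 0
1 0 0 1

Answer: 0 1 1 1
0 1 1 1
1 0 1 0
1 0 0 1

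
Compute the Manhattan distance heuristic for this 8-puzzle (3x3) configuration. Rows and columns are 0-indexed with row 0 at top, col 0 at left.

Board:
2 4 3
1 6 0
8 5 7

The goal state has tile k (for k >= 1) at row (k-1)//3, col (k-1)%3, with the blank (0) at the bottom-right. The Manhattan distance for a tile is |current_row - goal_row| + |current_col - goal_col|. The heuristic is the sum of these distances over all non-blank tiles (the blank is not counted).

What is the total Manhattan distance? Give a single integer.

Answer: 9

Derivation:
Tile 2: at (0,0), goal (0,1), distance |0-0|+|0-1| = 1
Tile 4: at (0,1), goal (1,0), distance |0-1|+|1-0| = 2
Tile 3: at (0,2), goal (0,2), distance |0-0|+|2-2| = 0
Tile 1: at (1,0), goal (0,0), distance |1-0|+|0-0| = 1
Tile 6: at (1,1), goal (1,2), distance |1-1|+|1-2| = 1
Tile 8: at (2,0), goal (2,1), distance |2-2|+|0-1| = 1
Tile 5: at (2,1), goal (1,1), distance |2-1|+|1-1| = 1
Tile 7: at (2,2), goal (2,0), distance |2-2|+|2-0| = 2
Sum: 1 + 2 + 0 + 1 + 1 + 1 + 1 + 2 = 9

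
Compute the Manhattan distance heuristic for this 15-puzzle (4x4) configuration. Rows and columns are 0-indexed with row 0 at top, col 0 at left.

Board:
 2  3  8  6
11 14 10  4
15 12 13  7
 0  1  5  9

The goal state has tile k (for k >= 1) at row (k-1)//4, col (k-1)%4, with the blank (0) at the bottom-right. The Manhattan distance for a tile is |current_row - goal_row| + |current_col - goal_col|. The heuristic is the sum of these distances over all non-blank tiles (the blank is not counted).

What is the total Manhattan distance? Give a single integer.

Tile 2: at (0,0), goal (0,1), distance |0-0|+|0-1| = 1
Tile 3: at (0,1), goal (0,2), distance |0-0|+|1-2| = 1
Tile 8: at (0,2), goal (1,3), distance |0-1|+|2-3| = 2
Tile 6: at (0,3), goal (1,1), distance |0-1|+|3-1| = 3
Tile 11: at (1,0), goal (2,2), distance |1-2|+|0-2| = 3
Tile 14: at (1,1), goal (3,1), distance |1-3|+|1-1| = 2
Tile 10: at (1,2), goal (2,1), distance |1-2|+|2-1| = 2
Tile 4: at (1,3), goal (0,3), distance |1-0|+|3-3| = 1
Tile 15: at (2,0), goal (3,2), distance |2-3|+|0-2| = 3
Tile 12: at (2,1), goal (2,3), distance |2-2|+|1-3| = 2
Tile 13: at (2,2), goal (3,0), distance |2-3|+|2-0| = 3
Tile 7: at (2,3), goal (1,2), distance |2-1|+|3-2| = 2
Tile 1: at (3,1), goal (0,0), distance |3-0|+|1-0| = 4
Tile 5: at (3,2), goal (1,0), distance |3-1|+|2-0| = 4
Tile 9: at (3,3), goal (2,0), distance |3-2|+|3-0| = 4
Sum: 1 + 1 + 2 + 3 + 3 + 2 + 2 + 1 + 3 + 2 + 3 + 2 + 4 + 4 + 4 = 37

Answer: 37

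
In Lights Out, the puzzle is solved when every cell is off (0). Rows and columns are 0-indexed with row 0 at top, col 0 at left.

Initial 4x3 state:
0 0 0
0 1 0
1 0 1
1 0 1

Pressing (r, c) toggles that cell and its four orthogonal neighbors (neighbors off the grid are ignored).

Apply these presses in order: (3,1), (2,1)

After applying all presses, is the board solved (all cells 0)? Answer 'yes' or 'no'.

After press 1 at (3,1):
0 0 0
0 1 0
1 1 1
0 1 0

After press 2 at (2,1):
0 0 0
0 0 0
0 0 0
0 0 0

Lights still on: 0

Answer: yes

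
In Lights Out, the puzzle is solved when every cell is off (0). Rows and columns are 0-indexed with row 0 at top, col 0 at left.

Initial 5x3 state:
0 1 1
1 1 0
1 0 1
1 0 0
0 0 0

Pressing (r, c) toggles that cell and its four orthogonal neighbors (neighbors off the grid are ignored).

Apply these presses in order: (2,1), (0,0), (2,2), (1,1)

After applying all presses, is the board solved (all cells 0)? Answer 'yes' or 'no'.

Answer: no

Derivation:
After press 1 at (2,1):
0 1 1
1 0 0
0 1 0
1 1 0
0 0 0

After press 2 at (0,0):
1 0 1
0 0 0
0 1 0
1 1 0
0 0 0

After press 3 at (2,2):
1 0 1
0 0 1
0 0 1
1 1 1
0 0 0

After press 4 at (1,1):
1 1 1
1 1 0
0 1 1
1 1 1
0 0 0

Lights still on: 10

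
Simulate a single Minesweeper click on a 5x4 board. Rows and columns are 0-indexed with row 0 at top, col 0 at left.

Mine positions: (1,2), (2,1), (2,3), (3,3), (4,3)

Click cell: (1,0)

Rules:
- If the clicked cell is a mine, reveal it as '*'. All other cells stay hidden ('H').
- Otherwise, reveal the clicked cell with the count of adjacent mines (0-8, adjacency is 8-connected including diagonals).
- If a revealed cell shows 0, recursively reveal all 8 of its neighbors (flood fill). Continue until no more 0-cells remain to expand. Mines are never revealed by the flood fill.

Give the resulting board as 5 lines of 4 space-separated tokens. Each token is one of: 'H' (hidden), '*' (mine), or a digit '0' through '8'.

H H H H
1 H H H
H H H H
H H H H
H H H H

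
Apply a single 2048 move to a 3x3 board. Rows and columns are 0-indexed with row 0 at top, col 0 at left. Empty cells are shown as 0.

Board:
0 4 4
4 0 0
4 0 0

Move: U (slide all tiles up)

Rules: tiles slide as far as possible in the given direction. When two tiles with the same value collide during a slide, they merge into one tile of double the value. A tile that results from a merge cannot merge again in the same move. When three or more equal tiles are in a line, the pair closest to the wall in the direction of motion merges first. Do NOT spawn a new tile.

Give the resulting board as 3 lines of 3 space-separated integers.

Slide up:
col 0: [0, 4, 4] -> [8, 0, 0]
col 1: [4, 0, 0] -> [4, 0, 0]
col 2: [4, 0, 0] -> [4, 0, 0]

Answer: 8 4 4
0 0 0
0 0 0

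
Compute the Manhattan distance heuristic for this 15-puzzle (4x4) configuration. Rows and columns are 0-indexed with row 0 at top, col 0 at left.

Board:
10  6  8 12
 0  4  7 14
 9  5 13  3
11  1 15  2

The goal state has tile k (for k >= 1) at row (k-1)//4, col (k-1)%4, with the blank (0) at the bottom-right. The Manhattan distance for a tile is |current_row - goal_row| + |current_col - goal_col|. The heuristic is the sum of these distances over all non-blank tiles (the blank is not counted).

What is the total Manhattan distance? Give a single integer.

Answer: 35

Derivation:
Tile 10: (0,0)->(2,1) = 3
Tile 6: (0,1)->(1,1) = 1
Tile 8: (0,2)->(1,3) = 2
Tile 12: (0,3)->(2,3) = 2
Tile 4: (1,1)->(0,3) = 3
Tile 7: (1,2)->(1,2) = 0
Tile 14: (1,3)->(3,1) = 4
Tile 9: (2,0)->(2,0) = 0
Tile 5: (2,1)->(1,0) = 2
Tile 13: (2,2)->(3,0) = 3
Tile 3: (2,3)->(0,2) = 3
Tile 11: (3,0)->(2,2) = 3
Tile 1: (3,1)->(0,0) = 4
Tile 15: (3,2)->(3,2) = 0
Tile 2: (3,3)->(0,1) = 5
Sum: 3 + 1 + 2 + 2 + 3 + 0 + 4 + 0 + 2 + 3 + 3 + 3 + 4 + 0 + 5 = 35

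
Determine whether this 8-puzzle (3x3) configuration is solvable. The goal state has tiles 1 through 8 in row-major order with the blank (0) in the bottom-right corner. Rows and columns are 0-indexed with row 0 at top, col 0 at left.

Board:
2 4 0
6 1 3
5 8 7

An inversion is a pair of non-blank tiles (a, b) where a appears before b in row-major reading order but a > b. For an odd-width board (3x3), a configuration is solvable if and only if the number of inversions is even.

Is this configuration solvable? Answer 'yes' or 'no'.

Answer: no

Derivation:
Inversions (pairs i<j in row-major order where tile[i] > tile[j] > 0): 7
7 is odd, so the puzzle is not solvable.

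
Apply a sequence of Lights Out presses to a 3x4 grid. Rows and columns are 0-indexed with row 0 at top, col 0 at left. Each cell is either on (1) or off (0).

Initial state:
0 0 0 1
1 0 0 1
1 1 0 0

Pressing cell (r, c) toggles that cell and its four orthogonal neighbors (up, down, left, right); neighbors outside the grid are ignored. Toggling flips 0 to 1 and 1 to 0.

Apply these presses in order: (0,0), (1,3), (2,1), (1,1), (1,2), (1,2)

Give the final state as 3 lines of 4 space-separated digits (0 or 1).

Answer: 1 0 0 0
1 0 0 0
0 1 1 1

Derivation:
After press 1 at (0,0):
1 1 0 1
0 0 0 1
1 1 0 0

After press 2 at (1,3):
1 1 0 0
0 0 1 0
1 1 0 1

After press 3 at (2,1):
1 1 0 0
0 1 1 0
0 0 1 1

After press 4 at (1,1):
1 0 0 0
1 0 0 0
0 1 1 1

After press 5 at (1,2):
1 0 1 0
1 1 1 1
0 1 0 1

After press 6 at (1,2):
1 0 0 0
1 0 0 0
0 1 1 1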